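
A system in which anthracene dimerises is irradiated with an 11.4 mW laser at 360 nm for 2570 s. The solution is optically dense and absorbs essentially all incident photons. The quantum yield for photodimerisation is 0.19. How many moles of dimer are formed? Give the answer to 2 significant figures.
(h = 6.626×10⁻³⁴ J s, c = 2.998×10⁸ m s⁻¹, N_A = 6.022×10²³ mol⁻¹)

Photon energy at 360 nm: hc/λ = (6.626×10⁻³⁴)(2.998×10⁸)/(360×10⁻⁹) = 5.518×10⁻¹⁹ J.
Energy delivered: (11.4 mW)(2570 s) = 29.30 J.
Photons incident: 29.30 / 5.518×10⁻¹⁹ = 5.310×10¹⁹, i.e. 5.310×10¹⁹/6.022×10²³ = 8.818×10⁻⁵ mol.
Product: Φ × n_abs = 0.19 × 8.818×10⁻⁵ = 1.675×10⁻⁵ mol.

1.7×10⁻⁵ mol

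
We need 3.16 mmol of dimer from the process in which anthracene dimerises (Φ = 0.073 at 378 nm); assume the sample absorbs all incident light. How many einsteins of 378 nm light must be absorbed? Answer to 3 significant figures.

0.0433 einstein

Product: 3.16 mmol = 0.00316 mol.
Photons that must be absorbed: 0.00316 / 0.073 = 0.04329 mol.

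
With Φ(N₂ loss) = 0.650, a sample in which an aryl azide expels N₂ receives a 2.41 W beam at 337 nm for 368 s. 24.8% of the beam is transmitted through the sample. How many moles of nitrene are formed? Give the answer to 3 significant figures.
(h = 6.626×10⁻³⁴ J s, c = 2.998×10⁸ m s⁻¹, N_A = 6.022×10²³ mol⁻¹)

Photon energy at 337 nm: hc/λ = (6.626×10⁻³⁴)(2.998×10⁸)/(337×10⁻⁹) = 5.895×10⁻¹⁹ J.
Energy delivered: (2.41 W)(368 s) = 886.9 J.
Photons incident: 886.9 / 5.895×10⁻¹⁹ = 1.504×10²¹, i.e. 1.504×10²¹/6.022×10²³ = 0.002498 mol.
Fraction absorbed: 1 − 24.8/100 = 0.7520.
Photons absorbed: 0.7520 × 0.002498 = 0.001878 mol.
Product: Φ × n_abs = 0.650 × 0.001878 = 0.001221 mol.

0.00122 mol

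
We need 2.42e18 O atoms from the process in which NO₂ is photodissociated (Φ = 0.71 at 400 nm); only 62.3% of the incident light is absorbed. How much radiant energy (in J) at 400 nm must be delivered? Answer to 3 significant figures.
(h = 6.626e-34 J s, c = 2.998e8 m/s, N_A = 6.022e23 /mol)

Product: 2.42e18 / 6.022e23 = 4.019e-6 mol.
Photons that must be absorbed: 4.019e-6 / 0.71 = 5.661e-6 mol.
Incident photons needed: 5.661e-6 / 0.623 = 9.087e-6 mol.
Photon energy: hc/λ = 4.966e-19 J; per mole, 2.991e5 J mol⁻¹.
Energy required: 9.087e-6 × 2.991e5 = 2.72 J.

2.72 J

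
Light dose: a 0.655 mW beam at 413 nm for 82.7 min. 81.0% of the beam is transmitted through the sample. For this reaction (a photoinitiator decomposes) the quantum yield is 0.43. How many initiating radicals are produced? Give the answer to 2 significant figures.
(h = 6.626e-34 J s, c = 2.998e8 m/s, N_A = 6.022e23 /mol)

5.5e17 initiating radicals

Photon energy at 413 nm: hc/λ = (6.626e-34)(2.998e8)/(413e-9) = 4.810e-19 J.
Energy delivered: (0.655 mW)(4962 s) = 3.250 J.
Photons incident: 3.250 / 4.810e-19 = 6.757e18, i.e. 6.757e18/6.022e23 = 1.122e-5 mol.
Fraction absorbed: 1 − 81.0/100 = 0.1900.
Photons absorbed: 0.1900 × 1.122e-5 = 2.132e-6 mol.
Product: Φ × n_abs = 0.43 × 2.132e-6 = 9.168e-7 mol.
As a count: 9.168e-7 × 6.022e23 = 5.5e17.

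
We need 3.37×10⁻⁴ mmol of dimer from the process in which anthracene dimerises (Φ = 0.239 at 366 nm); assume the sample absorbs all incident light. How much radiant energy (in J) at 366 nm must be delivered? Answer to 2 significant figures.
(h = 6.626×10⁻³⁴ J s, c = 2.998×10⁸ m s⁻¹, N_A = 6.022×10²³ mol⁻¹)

Product: 3.37×10⁻⁴ mmol = 3.37×10⁻⁷ mol.
Photons that must be absorbed: 3.37×10⁻⁷ / 0.239 = 1.410×10⁻⁶ mol.
Photon energy: hc/λ = 5.428×10⁻¹⁹ J; per mole, 3.269×10⁵ J mol⁻¹.
Energy required: 1.410×10⁻⁶ × 3.269×10⁵ = 0.46 J.

0.46 J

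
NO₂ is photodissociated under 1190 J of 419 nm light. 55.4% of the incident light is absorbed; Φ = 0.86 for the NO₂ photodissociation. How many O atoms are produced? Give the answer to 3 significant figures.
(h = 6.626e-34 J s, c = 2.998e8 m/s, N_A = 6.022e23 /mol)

1.20e21 atoms

Photon energy at 419 nm: hc/λ = (6.626e-34)(2.998e8)/(419e-9) = 4.741e-19 J.
Photons incident: 1190 / 4.741e-19 = 2.510e21, i.e. 2.510e21/6.022e23 = 0.004168 mol.
Photons absorbed: 0.554 × 0.004168 = 0.002309 mol.
Product: Φ × n_abs = 0.86 × 0.002309 = 0.001986 mol.
As a count: 0.001986 × 6.022e23 = 1.20e21.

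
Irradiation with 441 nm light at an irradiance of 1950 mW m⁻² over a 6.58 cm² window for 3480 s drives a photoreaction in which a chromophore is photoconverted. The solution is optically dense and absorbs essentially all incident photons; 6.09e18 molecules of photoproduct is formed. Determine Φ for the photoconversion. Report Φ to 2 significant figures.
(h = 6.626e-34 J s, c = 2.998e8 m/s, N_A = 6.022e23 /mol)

Φ = 0.61

Product: 6.09e18 / 6.022e23 = 1.011e-5 mol.
Photon energy at 441 nm: hc/λ = (6.626e-34)(2.998e8)/(441e-9) = 4.504e-19 J.
Energy delivered: (1950 mW m⁻²)(6.58e-4 m²)(3480 s) = 4.465 J.
Photons incident: 4.465 / 4.504e-19 = 9.913e18, i.e. 9.913e18/6.022e23 = 1.646e-5 mol.
Φ = 1.011e-5 mol / 1.646e-5 mol photons = 0.61.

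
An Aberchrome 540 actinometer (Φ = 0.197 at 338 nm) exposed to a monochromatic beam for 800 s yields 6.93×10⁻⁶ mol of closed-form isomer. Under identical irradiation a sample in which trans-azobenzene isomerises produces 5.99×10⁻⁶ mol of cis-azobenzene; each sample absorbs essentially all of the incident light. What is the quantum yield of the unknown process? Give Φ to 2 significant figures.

Photons absorbed by the actinometer: 6.93×10⁻⁶ / 0.197 = 3.518×10⁻⁵ mol.
Φ(unknown) = 5.99×10⁻⁶ / 3.518×10⁻⁵ = 0.17.

Φ = 0.17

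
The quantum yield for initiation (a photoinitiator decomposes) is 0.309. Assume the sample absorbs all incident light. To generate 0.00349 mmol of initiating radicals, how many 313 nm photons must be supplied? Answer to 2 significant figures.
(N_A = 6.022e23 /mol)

6.8e18 photons

Product: 0.00349 mmol = 3.49e-6 mol.
Photons that must be absorbed: 3.49e-6 / 0.309 = 1.129e-5 mol.
Photon count: 1.129e-5 × 6.022e23 = 6.8e18.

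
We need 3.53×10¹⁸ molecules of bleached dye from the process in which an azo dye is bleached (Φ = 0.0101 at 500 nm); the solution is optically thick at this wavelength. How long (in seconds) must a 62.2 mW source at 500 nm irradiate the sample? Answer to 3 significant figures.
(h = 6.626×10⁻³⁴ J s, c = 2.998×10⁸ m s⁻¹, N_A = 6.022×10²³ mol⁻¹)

Product: 3.53×10¹⁸ / 6.022×10²³ = 5.862×10⁻⁶ mol.
Photons that must be absorbed: 5.862×10⁻⁶ / 0.0101 = 5.804×10⁻⁴ mol.
Photon energy: hc/λ = 3.973×10⁻¹⁹ J; per mole, 2.393×10⁵ J mol⁻¹.
Energy required: 5.804×10⁻⁴ × 2.393×10⁵ = 138.9 J.
Time: 138.9 J / 0.0622 W = 2230 s.

t ≈ 2230 s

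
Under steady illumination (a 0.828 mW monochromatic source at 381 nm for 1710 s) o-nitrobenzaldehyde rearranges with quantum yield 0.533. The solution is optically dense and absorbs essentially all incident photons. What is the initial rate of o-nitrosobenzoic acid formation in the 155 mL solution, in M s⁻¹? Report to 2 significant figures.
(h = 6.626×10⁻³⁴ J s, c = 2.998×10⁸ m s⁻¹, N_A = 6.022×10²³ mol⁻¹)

9.1×10⁻⁹ M s⁻¹

Photon energy at 381 nm: hc/λ = (6.626×10⁻³⁴)(2.998×10⁸)/(381×10⁻⁹) = 5.214×10⁻¹⁹ J.
Energy delivered: (0.828 mW)(1710 s) = 1.416 J.
Photons incident: 1.416 / 5.214×10⁻¹⁹ = 2.716×10¹⁸, i.e. 2.716×10¹⁸/6.022×10²³ = 4.510×10⁻⁶ mol.
Product formed: 0.533 × 4.510×10⁻⁶ = 2.404×10⁻⁶ mol.
Rate: 2.404×10⁻⁶ mol / (1710 s × 0.155 L) = 9.1×10⁻⁹ M s⁻¹.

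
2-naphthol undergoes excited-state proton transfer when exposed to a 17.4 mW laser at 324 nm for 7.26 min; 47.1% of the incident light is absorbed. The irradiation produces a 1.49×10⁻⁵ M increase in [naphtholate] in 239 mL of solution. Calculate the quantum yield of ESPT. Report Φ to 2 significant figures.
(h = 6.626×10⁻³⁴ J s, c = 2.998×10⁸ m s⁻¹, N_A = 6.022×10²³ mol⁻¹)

Φ = 0.37

Product: (1.49×10⁻⁵ M)(0.239 L) = 3.561×10⁻⁶ mol.
Photon energy at 324 nm: hc/λ = (6.626×10⁻³⁴)(2.998×10⁸)/(324×10⁻⁹) = 6.131×10⁻¹⁹ J.
Energy delivered: (17.4 mW)(435.6 s) = 7.579 J.
Photons incident: 7.579 / 6.131×10⁻¹⁹ = 1.236×10¹⁹, i.e. 1.236×10¹⁹/6.022×10²³ = 2.052×10⁻⁵ mol.
Photons absorbed: 0.471 × 2.052×10⁻⁵ = 9.665×10⁻⁶ mol.
Φ = 3.561×10⁻⁶ mol / 9.665×10⁻⁶ mol photons = 0.37.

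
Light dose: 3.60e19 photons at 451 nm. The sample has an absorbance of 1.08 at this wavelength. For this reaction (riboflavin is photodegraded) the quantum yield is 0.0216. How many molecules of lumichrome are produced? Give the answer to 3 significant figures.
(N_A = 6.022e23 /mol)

Moles of photons: 3.60e19 / 6.022e23 = 5.978e-5 mol.
Fraction absorbed: 1 − 10^(−1.08) = 0.9168.
Photons absorbed: 0.9168 × 5.978e-5 = 5.481e-5 mol.
Product: Φ × n_abs = 0.0216 × 5.481e-5 = 1.184e-6 mol.
As a count: 1.184e-6 × 6.022e23 = 7.13e17.

7.13e17 molecules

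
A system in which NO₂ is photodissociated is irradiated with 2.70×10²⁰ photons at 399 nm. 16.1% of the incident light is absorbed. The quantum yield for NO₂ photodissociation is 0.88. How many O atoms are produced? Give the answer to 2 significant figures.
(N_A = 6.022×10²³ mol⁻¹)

Moles of photons: 2.70×10²⁰ / 6.022×10²³ = 4.484×10⁻⁴ mol.
Photons absorbed: 0.161 × 4.484×10⁻⁴ = 7.219×10⁻⁵ mol.
Product: Φ × n_abs = 0.88 × 7.219×10⁻⁵ = 6.353×10⁻⁵ mol.
As a count: 6.353×10⁻⁵ × 6.022×10²³ = 3.8×10¹⁹.

3.8×10¹⁹ atoms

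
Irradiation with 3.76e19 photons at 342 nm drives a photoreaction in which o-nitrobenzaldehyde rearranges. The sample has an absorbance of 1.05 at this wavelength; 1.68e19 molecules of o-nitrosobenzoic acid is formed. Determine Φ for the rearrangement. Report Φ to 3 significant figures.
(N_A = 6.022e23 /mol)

Φ = 0.491

Product: 1.68e19 / 6.022e23 = 2.790e-5 mol.
Moles of photons: 3.76e19 / 6.022e23 = 6.244e-5 mol.
Fraction absorbed: 1 − 10^(−1.05) = 0.9109.
Photons absorbed: 0.9109 × 6.244e-5 = 5.688e-5 mol.
Φ = 2.790e-5 mol / 5.688e-5 mol photons = 0.491.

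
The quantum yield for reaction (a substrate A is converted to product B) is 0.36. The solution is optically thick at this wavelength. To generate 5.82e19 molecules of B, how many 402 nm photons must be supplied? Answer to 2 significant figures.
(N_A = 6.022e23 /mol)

Product: 5.82e19 / 6.022e23 = 9.665e-5 mol.
Photons that must be absorbed: 9.665e-5 / 0.36 = 2.685e-4 mol.
Photon count: 2.685e-4 × 6.022e23 = 1.6e20.

1.6e20 photons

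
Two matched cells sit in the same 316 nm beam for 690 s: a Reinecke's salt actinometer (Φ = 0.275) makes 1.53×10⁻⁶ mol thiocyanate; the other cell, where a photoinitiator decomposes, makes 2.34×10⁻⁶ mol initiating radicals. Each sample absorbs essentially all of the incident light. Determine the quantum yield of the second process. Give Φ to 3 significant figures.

Photons absorbed by the actinometer: 1.53×10⁻⁶ / 0.275 = 5.564×10⁻⁶ mol.
Φ(unknown) = 2.34×10⁻⁶ / 5.564×10⁻⁶ = 0.421.

Φ = 0.421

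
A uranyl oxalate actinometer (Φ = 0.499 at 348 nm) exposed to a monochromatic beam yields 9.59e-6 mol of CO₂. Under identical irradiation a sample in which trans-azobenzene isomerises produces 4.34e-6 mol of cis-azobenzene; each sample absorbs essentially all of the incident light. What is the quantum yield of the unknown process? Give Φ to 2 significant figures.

Photons absorbed by the actinometer: 9.59e-6 / 0.499 = 1.922e-5 mol.
Φ(unknown) = 4.34e-6 / 1.922e-5 = 0.23.

Φ = 0.23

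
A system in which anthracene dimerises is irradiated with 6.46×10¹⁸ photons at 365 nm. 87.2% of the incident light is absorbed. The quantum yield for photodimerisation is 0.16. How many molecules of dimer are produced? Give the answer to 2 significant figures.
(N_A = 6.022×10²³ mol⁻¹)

9.0×10¹⁷ molecules

Moles of photons: 6.46×10¹⁸ / 6.022×10²³ = 1.073×10⁻⁵ mol.
Photons absorbed: 0.872 × 1.073×10⁻⁵ = 9.357×10⁻⁶ mol.
Product: Φ × n_abs = 0.16 × 9.357×10⁻⁶ = 1.497×10⁻⁶ mol.
As a count: 1.497×10⁻⁶ × 6.022×10²³ = 9.0×10¹⁷.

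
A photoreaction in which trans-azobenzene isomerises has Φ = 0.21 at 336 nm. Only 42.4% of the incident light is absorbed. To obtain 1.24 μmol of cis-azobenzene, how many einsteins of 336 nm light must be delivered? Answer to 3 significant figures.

1.39e-5 einstein

Product: 1.24 μmol = 1.24e-6 mol.
Photons that must be absorbed: 1.24e-6 / 0.21 = 5.905e-6 mol.
Incident photons needed: 5.905e-6 / 0.424 = 1.393e-5 mol.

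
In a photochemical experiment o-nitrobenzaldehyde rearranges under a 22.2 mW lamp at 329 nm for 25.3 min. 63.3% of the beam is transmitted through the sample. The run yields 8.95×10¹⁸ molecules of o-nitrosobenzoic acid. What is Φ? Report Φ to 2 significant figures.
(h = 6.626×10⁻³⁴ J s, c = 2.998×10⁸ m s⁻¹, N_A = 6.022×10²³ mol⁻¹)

Φ = 0.44

Product: 8.95×10¹⁸ / 6.022×10²³ = 1.486×10⁻⁵ mol.
Photon energy at 329 nm: hc/λ = (6.626×10⁻³⁴)(2.998×10⁸)/(329×10⁻⁹) = 6.038×10⁻¹⁹ J.
Energy delivered: (22.2 mW)(1518 s) = 33.70 J.
Photons incident: 33.70 / 6.038×10⁻¹⁹ = 5.581×10¹⁹, i.e. 5.581×10¹⁹/6.022×10²³ = 9.268×10⁻⁵ mol.
Fraction absorbed: 1 − 63.3/100 = 0.3670.
Photons absorbed: 0.3670 × 9.268×10⁻⁵ = 3.401×10⁻⁵ mol.
Φ = 1.486×10⁻⁵ mol / 3.401×10⁻⁵ mol photons = 0.44.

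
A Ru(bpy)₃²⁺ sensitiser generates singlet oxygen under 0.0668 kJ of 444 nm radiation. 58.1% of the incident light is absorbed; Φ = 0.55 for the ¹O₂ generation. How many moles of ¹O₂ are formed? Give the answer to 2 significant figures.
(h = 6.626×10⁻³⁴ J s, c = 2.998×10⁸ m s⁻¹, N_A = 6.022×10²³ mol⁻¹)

7.9×10⁻⁵ mol

Photon energy at 444 nm: hc/λ = (6.626×10⁻³⁴)(2.998×10⁸)/(444×10⁻⁹) = 4.474×10⁻¹⁹ J.
Incident energy: 0.0668 kJ = 66.8 J.
Photons incident: 66.8 / 4.474×10⁻¹⁹ = 1.493×10²⁰, i.e. 1.493×10²⁰/6.022×10²³ = 2.479×10⁻⁴ mol.
Photons absorbed: 0.581 × 2.479×10⁻⁴ = 1.440×10⁻⁴ mol.
Product: Φ × n_abs = 0.55 × 1.440×10⁻⁴ = 7.920×10⁻⁵ mol.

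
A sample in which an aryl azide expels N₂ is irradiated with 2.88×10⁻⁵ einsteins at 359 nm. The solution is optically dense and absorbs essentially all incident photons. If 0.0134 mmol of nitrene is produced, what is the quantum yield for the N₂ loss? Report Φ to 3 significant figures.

Φ = 0.465

Product: 0.0134 mmol = 1.34×10⁻⁵ mol.
Φ = 1.34×10⁻⁵ mol / 2.88×10⁻⁵ mol photons = 0.465.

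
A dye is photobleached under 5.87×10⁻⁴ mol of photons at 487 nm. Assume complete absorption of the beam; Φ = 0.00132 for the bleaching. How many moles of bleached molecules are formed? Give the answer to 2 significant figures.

Product: Φ × n_abs = 0.00132 × 5.87×10⁻⁴ = 7.748×10⁻⁷ mol.

7.7×10⁻⁷ mol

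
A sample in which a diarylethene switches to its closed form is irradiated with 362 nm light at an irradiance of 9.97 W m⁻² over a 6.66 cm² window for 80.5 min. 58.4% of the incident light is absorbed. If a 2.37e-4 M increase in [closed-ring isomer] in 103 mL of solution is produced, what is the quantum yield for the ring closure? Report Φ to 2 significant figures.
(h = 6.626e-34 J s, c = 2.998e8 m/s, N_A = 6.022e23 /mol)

Φ = 0.43

Product: (2.37e-4 M)(0.103 L) = 2.441e-5 mol.
Photon energy at 362 nm: hc/λ = (6.626e-34)(2.998e8)/(362e-9) = 5.487e-19 J.
Energy delivered: (9.97 W m⁻²)(6.66e-4 m²)(4830 s) = 32.07 J.
Photons incident: 32.07 / 5.487e-19 = 5.845e19, i.e. 5.845e19/6.022e23 = 9.706e-5 mol.
Photons absorbed: 0.584 × 9.706e-5 = 5.668e-5 mol.
Φ = 2.441e-5 mol / 5.668e-5 mol photons = 0.43.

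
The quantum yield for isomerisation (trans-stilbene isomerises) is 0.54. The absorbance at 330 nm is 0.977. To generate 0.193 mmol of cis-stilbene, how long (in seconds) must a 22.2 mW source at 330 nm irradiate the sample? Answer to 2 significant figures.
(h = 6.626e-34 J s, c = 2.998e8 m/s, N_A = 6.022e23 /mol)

t ≈ 6500 s

Product: 0.193 mmol = 1.93e-4 mol.
Photons that must be absorbed: 1.93e-4 / 0.54 = 3.574e-4 mol.
Fraction absorbed: 1 − 10^(−0.977) = 0.8946.
Incident photons needed: 3.574e-4 / 0.8946 = 3.995e-4 mol.
Photon energy: hc/λ = 6.020e-19 J; per mole, 3.625e5 J mol⁻¹.
Energy required: 3.995e-4 × 3.625e5 = 144.8 J.
Time: 144.8 J / 0.0222 W = 6500 s.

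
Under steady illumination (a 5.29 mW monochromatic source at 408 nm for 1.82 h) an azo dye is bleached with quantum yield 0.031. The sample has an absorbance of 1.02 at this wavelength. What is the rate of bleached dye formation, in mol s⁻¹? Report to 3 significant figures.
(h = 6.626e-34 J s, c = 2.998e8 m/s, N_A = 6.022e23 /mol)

5.06e-10 mol s⁻¹

Photon energy at 408 nm: hc/λ = (6.626e-34)(2.998e8)/(408e-9) = 4.869e-19 J.
Energy delivered: (5.29 mW)(6552 s) = 34.66 J.
Photons incident: 34.66 / 4.869e-19 = 7.119e19, i.e. 7.119e19/6.022e23 = 1.182e-4 mol.
Fraction absorbed: 1 − 10^(−1.02) = 0.9045.
Photons absorbed: 0.9045 × 1.182e-4 = 1.069e-4 mol.
Product formed: 0.031 × 1.069e-4 = 3.314e-6 mol.
Rate: 3.314e-6 / 6552 s = 5.06e-10 mol s⁻¹.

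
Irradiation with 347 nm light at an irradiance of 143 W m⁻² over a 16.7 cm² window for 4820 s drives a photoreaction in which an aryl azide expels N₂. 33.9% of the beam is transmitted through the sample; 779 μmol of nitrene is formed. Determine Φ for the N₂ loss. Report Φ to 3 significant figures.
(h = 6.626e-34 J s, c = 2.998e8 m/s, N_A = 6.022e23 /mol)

Product: 779 μmol = 7.79e-4 mol.
Photon energy at 347 nm: hc/λ = (6.626e-34)(2.998e8)/(347e-9) = 5.725e-19 J.
Energy delivered: (143 W m⁻²)(16.7e-4 m²)(4820 s) = 1151 J.
Photons incident: 1151 / 5.725e-19 = 2.010e21, i.e. 2.010e21/6.022e23 = 0.003338 mol.
Fraction absorbed: 1 − 33.9/100 = 0.6610.
Photons absorbed: 0.6610 × 0.003338 = 0.002206 mol.
Φ = 7.79e-4 mol / 0.002206 mol photons = 0.353.

Φ = 0.353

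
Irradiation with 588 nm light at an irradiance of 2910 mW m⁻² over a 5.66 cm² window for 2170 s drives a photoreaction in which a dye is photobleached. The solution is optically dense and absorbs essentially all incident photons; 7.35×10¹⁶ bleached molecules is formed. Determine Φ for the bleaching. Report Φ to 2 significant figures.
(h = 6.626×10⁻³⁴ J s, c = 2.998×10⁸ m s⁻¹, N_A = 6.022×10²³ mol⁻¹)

Product: 7.35×10¹⁶ / 6.022×10²³ = 1.221×10⁻⁷ mol.
Photon energy at 588 nm: hc/λ = (6.626×10⁻³⁴)(2.998×10⁸)/(588×10⁻⁹) = 3.378×10⁻¹⁹ J.
Energy delivered: (2910 mW m⁻²)(5.66×10⁻⁴ m²)(2170 s) = 3.574 J.
Photons incident: 3.574 / 3.378×10⁻¹⁹ = 1.058×10¹⁹, i.e. 1.058×10¹⁹/6.022×10²³ = 1.757×10⁻⁵ mol.
Φ = 1.221×10⁻⁷ mol / 1.757×10⁻⁵ mol photons = 0.0069.

Φ = 0.0069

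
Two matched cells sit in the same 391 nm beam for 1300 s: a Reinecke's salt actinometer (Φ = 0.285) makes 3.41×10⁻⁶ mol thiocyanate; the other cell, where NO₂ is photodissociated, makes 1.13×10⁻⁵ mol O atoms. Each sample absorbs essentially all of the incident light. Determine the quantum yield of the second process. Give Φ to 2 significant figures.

Photons absorbed by the actinometer: 3.41×10⁻⁶ / 0.285 = 1.196×10⁻⁵ mol.
Φ(unknown) = 1.13×10⁻⁵ / 1.196×10⁻⁵ = 0.94.

Φ = 0.94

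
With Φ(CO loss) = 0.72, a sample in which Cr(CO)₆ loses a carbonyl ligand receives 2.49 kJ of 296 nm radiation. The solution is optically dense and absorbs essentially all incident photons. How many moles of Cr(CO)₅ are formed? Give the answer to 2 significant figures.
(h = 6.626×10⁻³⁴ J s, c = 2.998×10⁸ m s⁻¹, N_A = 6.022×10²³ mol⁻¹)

Photon energy at 296 nm: hc/λ = (6.626×10⁻³⁴)(2.998×10⁸)/(296×10⁻⁹) = 6.711×10⁻¹⁹ J.
Incident energy: 2.49 kJ = 2490 J.
Photons incident: 2490 / 6.711×10⁻¹⁹ = 3.710×10²¹, i.e. 3.710×10²¹/6.022×10²³ = 0.006161 mol.
Product: Φ × n_abs = 0.72 × 0.006161 = 0.004436 mol.

0.0044 mol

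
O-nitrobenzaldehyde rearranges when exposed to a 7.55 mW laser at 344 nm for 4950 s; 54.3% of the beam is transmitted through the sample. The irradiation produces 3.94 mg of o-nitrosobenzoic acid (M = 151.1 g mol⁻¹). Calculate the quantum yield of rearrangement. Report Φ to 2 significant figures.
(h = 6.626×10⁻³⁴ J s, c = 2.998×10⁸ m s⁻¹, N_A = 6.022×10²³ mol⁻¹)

Φ = 0.53

Product: 3.94 mg / 151.1 g mol⁻¹ = 2.608×10⁻⁵ mol.
Photon energy at 344 nm: hc/λ = (6.626×10⁻³⁴)(2.998×10⁸)/(344×10⁻⁹) = 5.775×10⁻¹⁹ J.
Energy delivered: (7.55 mW)(4950 s) = 37.37 J.
Photons incident: 37.37 / 5.775×10⁻¹⁹ = 6.471×10¹⁹, i.e. 6.471×10¹⁹/6.022×10²³ = 1.075×10⁻⁴ mol.
Fraction absorbed: 1 − 54.3/100 = 0.4570.
Photons absorbed: 0.4570 × 1.075×10⁻⁴ = 4.913×10⁻⁵ mol.
Φ = 2.608×10⁻⁵ mol / 4.913×10⁻⁵ mol photons = 0.53.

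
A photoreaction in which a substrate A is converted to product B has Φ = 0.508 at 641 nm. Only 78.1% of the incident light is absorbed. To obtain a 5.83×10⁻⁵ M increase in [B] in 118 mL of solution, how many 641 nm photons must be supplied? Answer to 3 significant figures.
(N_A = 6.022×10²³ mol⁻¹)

1.04×10¹⁹ photons

Product: (5.83×10⁻⁵ M)(0.118 L) = 6.879×10⁻⁶ mol.
Photons that must be absorbed: 6.879×10⁻⁶ / 0.508 = 1.354×10⁻⁵ mol.
Incident photons needed: 1.354×10⁻⁵ / 0.781 = 1.734×10⁻⁵ mol.
Photon count: 1.734×10⁻⁵ × 6.022×10²³ = 1.04×10¹⁹.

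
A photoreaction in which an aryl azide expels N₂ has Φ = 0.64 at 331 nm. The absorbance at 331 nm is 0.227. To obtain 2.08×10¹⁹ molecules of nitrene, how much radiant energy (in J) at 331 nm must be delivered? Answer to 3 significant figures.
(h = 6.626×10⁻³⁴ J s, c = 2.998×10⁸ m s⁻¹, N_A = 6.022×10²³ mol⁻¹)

Product: 2.08×10¹⁹ / 6.022×10²³ = 3.454×10⁻⁵ mol.
Photons that must be absorbed: 3.454×10⁻⁵ / 0.64 = 5.397×10⁻⁵ mol.
Fraction absorbed: 1 − 10^(−0.227) = 0.4071.
Incident photons needed: 5.397×10⁻⁵ / 0.4071 = 1.326×10⁻⁴ mol.
Photon energy: hc/λ = 6.001×10⁻¹⁹ J; per mole, 3.614×10⁵ J mol⁻¹.
Energy required: 1.326×10⁻⁴ × 3.614×10⁵ = 47.9 J.

47.9 J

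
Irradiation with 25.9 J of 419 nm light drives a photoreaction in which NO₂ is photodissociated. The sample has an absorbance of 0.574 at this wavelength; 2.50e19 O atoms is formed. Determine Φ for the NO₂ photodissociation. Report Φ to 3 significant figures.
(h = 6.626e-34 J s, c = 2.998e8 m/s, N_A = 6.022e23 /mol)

Φ = 0.624

Product: 2.50e19 / 6.022e23 = 4.151e-5 mol.
Photon energy at 419 nm: hc/λ = (6.626e-34)(2.998e8)/(419e-9) = 4.741e-19 J.
Photons incident: 25.9 / 4.741e-19 = 5.463e19, i.e. 5.463e19/6.022e23 = 9.072e-5 mol.
Fraction absorbed: 1 − 10^(−0.574) = 0.7333.
Photons absorbed: 0.7333 × 9.072e-5 = 6.652e-5 mol.
Φ = 4.151e-5 mol / 6.652e-5 mol photons = 0.624.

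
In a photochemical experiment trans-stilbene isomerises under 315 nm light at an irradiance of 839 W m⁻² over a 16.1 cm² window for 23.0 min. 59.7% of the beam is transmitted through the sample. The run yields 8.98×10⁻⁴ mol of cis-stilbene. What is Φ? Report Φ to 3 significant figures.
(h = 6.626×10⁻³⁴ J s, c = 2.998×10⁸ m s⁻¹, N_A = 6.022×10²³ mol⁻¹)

Photon energy at 315 nm: hc/λ = (6.626×10⁻³⁴)(2.998×10⁸)/(315×10⁻⁹) = 6.306×10⁻¹⁹ J.
Energy delivered: (839 W m⁻²)(16.1×10⁻⁴ m²)(1380 s) = 1864 J.
Photons incident: 1864 / 6.306×10⁻¹⁹ = 2.956×10²¹, i.e. 2.956×10²¹/6.022×10²³ = 0.004909 mol.
Fraction absorbed: 1 − 59.7/100 = 0.4030.
Photons absorbed: 0.4030 × 0.004909 = 0.001978 mol.
Φ = 8.98×10⁻⁴ mol / 0.001978 mol photons = 0.454.

Φ = 0.454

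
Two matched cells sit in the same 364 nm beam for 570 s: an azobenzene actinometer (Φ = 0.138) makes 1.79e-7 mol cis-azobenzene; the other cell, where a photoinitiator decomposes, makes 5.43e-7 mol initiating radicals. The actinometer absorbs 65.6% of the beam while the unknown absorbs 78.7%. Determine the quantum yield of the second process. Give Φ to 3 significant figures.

Photons absorbed by the actinometer: 1.79e-7 / 0.138 = 1.297e-6 mol.
Incident flux: 1.297e-6 / 0.656 = 1.977e-6 einstein.
Absorbed by unknown: 0.787 × 1.977e-6 = 1.556e-6 mol.
Φ(unknown) = 5.43e-7 / 1.556e-6 = 0.349.

Φ = 0.349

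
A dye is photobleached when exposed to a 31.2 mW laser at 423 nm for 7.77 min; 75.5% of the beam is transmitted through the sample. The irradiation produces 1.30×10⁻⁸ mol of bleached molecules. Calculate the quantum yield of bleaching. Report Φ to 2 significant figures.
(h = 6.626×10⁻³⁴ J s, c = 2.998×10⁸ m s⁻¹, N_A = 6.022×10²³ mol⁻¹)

Φ = 0.0010

Photon energy at 423 nm: hc/λ = (6.626×10⁻³⁴)(2.998×10⁸)/(423×10⁻⁹) = 4.696×10⁻¹⁹ J.
Energy delivered: (31.2 mW)(466.2 s) = 14.55 J.
Photons incident: 14.55 / 4.696×10⁻¹⁹ = 3.098×10¹⁹, i.e. 3.098×10¹⁹/6.022×10²³ = 5.144×10⁻⁵ mol.
Fraction absorbed: 1 − 75.5/100 = 0.2450.
Photons absorbed: 0.2450 × 5.144×10⁻⁵ = 1.260×10⁻⁵ mol.
Φ = 1.30×10⁻⁸ mol / 1.260×10⁻⁵ mol photons = 0.0010.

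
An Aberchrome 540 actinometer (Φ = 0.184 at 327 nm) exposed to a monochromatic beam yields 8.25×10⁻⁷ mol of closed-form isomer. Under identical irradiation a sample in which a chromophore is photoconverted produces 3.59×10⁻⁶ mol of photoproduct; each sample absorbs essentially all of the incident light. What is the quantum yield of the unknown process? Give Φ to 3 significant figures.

Photons absorbed by the actinometer: 8.25×10⁻⁷ / 0.184 = 4.484×10⁻⁶ mol.
Φ(unknown) = 3.59×10⁻⁶ / 4.484×10⁻⁶ = 0.801.

Φ = 0.801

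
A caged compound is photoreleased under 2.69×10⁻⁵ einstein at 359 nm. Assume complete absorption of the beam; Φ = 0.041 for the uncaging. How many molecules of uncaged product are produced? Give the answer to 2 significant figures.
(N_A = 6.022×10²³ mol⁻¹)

Product: Φ × n_abs = 0.041 × 2.69×10⁻⁵ = 1.103×10⁻⁶ mol.
As a count: 1.103×10⁻⁶ × 6.022×10²³ = 6.6×10¹⁷.

6.6×10¹⁷ molecules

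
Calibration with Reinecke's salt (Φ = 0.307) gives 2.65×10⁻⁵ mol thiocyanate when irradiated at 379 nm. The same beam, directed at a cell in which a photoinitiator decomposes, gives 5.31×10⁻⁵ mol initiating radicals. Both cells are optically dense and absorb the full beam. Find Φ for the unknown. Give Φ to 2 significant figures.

Photons absorbed by the actinometer: 2.65×10⁻⁵ / 0.307 = 8.632×10⁻⁵ mol.
Φ(unknown) = 5.31×10⁻⁵ / 8.632×10⁻⁵ = 0.62.

Φ = 0.62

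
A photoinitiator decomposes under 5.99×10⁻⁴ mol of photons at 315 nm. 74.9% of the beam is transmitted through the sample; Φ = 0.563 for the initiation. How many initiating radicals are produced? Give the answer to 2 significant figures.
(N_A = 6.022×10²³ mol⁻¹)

Fraction absorbed: 1 − 74.9/100 = 0.2510.
Photons absorbed: 0.2510 × 5.99×10⁻⁴ = 1.503×10⁻⁴ mol.
Product: Φ × n_abs = 0.563 × 1.503×10⁻⁴ = 8.462×10⁻⁵ mol.
As a count: 8.462×10⁻⁵ × 6.022×10²³ = 5.1×10¹⁹.

5.1×10¹⁹ initiating radicals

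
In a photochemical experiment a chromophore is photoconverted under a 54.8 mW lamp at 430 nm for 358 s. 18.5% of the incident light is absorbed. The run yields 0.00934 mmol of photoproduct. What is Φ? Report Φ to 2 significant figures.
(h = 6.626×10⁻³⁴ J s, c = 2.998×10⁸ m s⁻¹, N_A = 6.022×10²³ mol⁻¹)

Φ = 0.72

Product: 0.00934 mmol = 9.34×10⁻⁶ mol.
Photon energy at 430 nm: hc/λ = (6.626×10⁻³⁴)(2.998×10⁸)/(430×10⁻⁹) = 4.620×10⁻¹⁹ J.
Energy delivered: (54.8 mW)(358 s) = 19.62 J.
Photons incident: 19.62 / 4.620×10⁻¹⁹ = 4.247×10¹⁹, i.e. 4.247×10¹⁹/6.022×10²³ = 7.052×10⁻⁵ mol.
Photons absorbed: 0.185 × 7.052×10⁻⁵ = 1.305×10⁻⁵ mol.
Φ = 9.34×10⁻⁶ mol / 1.305×10⁻⁵ mol photons = 0.72.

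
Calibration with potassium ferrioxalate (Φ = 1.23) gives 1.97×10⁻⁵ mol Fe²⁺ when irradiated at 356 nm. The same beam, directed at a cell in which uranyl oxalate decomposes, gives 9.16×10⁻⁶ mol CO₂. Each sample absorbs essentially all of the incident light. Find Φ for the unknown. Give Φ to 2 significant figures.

Photons absorbed by the actinometer: 1.97×10⁻⁵ / 1.23 = 1.602×10⁻⁵ mol.
Φ(unknown) = 9.16×10⁻⁶ / 1.602×10⁻⁵ = 0.57.

Φ = 0.57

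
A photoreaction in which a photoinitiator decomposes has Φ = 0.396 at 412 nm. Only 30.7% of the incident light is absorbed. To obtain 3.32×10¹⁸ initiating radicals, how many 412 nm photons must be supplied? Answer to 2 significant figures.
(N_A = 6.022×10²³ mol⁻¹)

2.7×10¹⁹ photons

Product: 3.32×10¹⁸ / 6.022×10²³ = 5.513×10⁻⁶ mol.
Photons that must be absorbed: 5.513×10⁻⁶ / 0.396 = 1.392×10⁻⁵ mol.
Incident photons needed: 1.392×10⁻⁵ / 0.307 = 4.534×10⁻⁵ mol.
Photon count: 4.534×10⁻⁵ × 6.022×10²³ = 2.7×10¹⁹.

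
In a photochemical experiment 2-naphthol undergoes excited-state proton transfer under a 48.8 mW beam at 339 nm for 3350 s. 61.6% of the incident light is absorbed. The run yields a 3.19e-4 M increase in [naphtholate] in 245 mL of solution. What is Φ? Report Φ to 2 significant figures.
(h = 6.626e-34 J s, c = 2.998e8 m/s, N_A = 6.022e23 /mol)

Φ = 0.27

Product: (3.19e-4 M)(0.245 L) = 7.816e-5 mol.
Photon energy at 339 nm: hc/λ = (6.626e-34)(2.998e8)/(339e-9) = 5.860e-19 J.
Energy delivered: (48.8 mW)(3350 s) = 163.5 J.
Photons incident: 163.5 / 5.860e-19 = 2.790e20, i.e. 2.790e20/6.022e23 = 4.633e-4 mol.
Photons absorbed: 0.616 × 4.633e-4 = 2.854e-4 mol.
Φ = 7.816e-5 mol / 2.854e-4 mol photons = 0.27.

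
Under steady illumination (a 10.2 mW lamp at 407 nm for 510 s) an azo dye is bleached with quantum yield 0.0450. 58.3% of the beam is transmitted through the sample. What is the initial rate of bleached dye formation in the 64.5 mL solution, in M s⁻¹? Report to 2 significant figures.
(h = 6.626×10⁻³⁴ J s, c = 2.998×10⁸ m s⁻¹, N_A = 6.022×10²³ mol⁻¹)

1.0×10⁻⁸ M s⁻¹

Photon energy at 407 nm: hc/λ = (6.626×10⁻³⁴)(2.998×10⁸)/(407×10⁻⁹) = 4.881×10⁻¹⁹ J.
Energy delivered: (10.2 mW)(510 s) = 5.202 J.
Photons incident: 5.202 / 4.881×10⁻¹⁹ = 1.066×10¹⁹, i.e. 1.066×10¹⁹/6.022×10²³ = 1.770×10⁻⁵ mol.
Fraction absorbed: 1 − 58.3/100 = 0.4170.
Photons absorbed: 0.4170 × 1.770×10⁻⁵ = 7.381×10⁻⁶ mol.
Product formed: 0.0450 × 7.381×10⁻⁶ = 3.321×10⁻⁷ mol.
Rate: 3.321×10⁻⁷ mol / (510 s × 0.0645 L) = 1.0×10⁻⁸ M s⁻¹.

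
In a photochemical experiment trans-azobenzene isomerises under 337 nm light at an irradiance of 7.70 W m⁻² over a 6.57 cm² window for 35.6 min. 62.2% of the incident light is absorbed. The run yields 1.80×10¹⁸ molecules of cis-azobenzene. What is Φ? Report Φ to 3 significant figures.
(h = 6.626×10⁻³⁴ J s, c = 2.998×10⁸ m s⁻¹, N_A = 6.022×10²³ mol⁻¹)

Φ = 0.158

Product: 1.80×10¹⁸ / 6.022×10²³ = 2.989×10⁻⁶ mol.
Photon energy at 337 nm: hc/λ = (6.626×10⁻³⁴)(2.998×10⁸)/(337×10⁻⁹) = 5.895×10⁻¹⁹ J.
Energy delivered: (7.70 W m⁻²)(6.57×10⁻⁴ m²)(2136 s) = 10.81 J.
Photons incident: 10.81 / 5.895×10⁻¹⁹ = 1.834×10¹⁹, i.e. 1.834×10¹⁹/6.022×10²³ = 3.045×10⁻⁵ mol.
Photons absorbed: 0.622 × 3.045×10⁻⁵ = 1.894×10⁻⁵ mol.
Φ = 2.989×10⁻⁶ mol / 1.894×10⁻⁵ mol photons = 0.158.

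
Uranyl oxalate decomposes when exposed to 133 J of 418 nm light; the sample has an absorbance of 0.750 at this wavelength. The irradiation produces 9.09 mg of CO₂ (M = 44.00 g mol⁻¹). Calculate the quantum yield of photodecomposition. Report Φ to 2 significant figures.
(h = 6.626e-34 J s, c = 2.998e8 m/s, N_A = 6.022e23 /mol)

Product: 9.09 mg / 44.00 g mol⁻¹ = 2.066e-4 mol.
Photon energy at 418 nm: hc/λ = (6.626e-34)(2.998e8)/(418e-9) = 4.752e-19 J.
Photons incident: 133 / 4.752e-19 = 2.799e20, i.e. 2.799e20/6.022e23 = 4.648e-4 mol.
Fraction absorbed: 1 − 10^(−0.750) = 0.8222.
Photons absorbed: 0.8222 × 4.648e-4 = 3.822e-4 mol.
Φ = 2.066e-4 mol / 3.822e-4 mol photons = 0.54.

Φ = 0.54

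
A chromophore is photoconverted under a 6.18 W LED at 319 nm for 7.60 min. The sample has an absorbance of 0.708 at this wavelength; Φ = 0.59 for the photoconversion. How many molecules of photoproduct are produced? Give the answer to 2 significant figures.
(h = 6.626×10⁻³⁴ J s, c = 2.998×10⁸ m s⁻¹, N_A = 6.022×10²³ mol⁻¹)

Photon energy at 319 nm: hc/λ = (6.626×10⁻³⁴)(2.998×10⁸)/(319×10⁻⁹) = 6.227×10⁻¹⁹ J.
Energy delivered: (6.18 W)(456 s) = 2818 J.
Photons incident: 2818 / 6.227×10⁻¹⁹ = 4.525×10²¹, i.e. 4.525×10²¹/6.022×10²³ = 0.007514 mol.
Fraction absorbed: 1 − 10^(−0.708) = 0.8041.
Photons absorbed: 0.8041 × 0.007514 = 0.006042 mol.
Product: Φ × n_abs = 0.59 × 0.006042 = 0.003565 mol.
As a count: 0.003565 × 6.022×10²³ = 2.1×10²¹.

2.1×10²¹ molecules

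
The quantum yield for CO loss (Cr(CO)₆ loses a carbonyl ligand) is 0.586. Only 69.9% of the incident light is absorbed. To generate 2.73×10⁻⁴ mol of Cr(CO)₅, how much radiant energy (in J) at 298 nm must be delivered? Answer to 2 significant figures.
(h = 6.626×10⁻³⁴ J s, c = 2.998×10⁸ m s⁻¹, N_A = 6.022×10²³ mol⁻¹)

270 J

Photons that must be absorbed: 2.73×10⁻⁴ / 0.586 = 4.659×10⁻⁴ mol.
Incident photons needed: 4.659×10⁻⁴ / 0.699 = 6.665×10⁻⁴ mol.
Photon energy: hc/λ = 6.666×10⁻¹⁹ J; per mole, 4.014×10⁵ J mol⁻¹.
Energy required: 6.665×10⁻⁴ × 4.014×10⁵ = 270 J.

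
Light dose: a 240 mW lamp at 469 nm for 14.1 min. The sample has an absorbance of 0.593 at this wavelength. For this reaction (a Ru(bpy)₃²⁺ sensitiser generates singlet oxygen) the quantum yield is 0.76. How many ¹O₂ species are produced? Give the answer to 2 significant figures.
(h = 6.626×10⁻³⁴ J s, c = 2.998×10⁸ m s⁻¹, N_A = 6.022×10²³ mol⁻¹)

2.7×10²⁰ species

Photon energy at 469 nm: hc/λ = (6.626×10⁻³⁴)(2.998×10⁸)/(469×10⁻⁹) = 4.236×10⁻¹⁹ J.
Energy delivered: (240 mW)(846 s) = 203.0 J.
Photons incident: 203.0 / 4.236×10⁻¹⁹ = 4.792×10²⁰, i.e. 4.792×10²⁰/6.022×10²³ = 7.957×10⁻⁴ mol.
Fraction absorbed: 1 − 10^(−0.593) = 0.7447.
Photons absorbed: 0.7447 × 7.957×10⁻⁴ = 5.926×10⁻⁴ mol.
Product: Φ × n_abs = 0.76 × 5.926×10⁻⁴ = 4.504×10⁻⁴ mol.
As a count: 4.504×10⁻⁴ × 6.022×10²³ = 2.7×10²⁰.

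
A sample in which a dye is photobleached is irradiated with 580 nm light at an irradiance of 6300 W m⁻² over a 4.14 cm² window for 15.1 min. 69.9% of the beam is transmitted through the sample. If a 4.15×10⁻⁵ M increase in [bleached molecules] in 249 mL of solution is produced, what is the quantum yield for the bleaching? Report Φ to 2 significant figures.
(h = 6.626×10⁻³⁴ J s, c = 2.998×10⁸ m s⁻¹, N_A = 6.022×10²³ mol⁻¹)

Product: (4.15×10⁻⁵ M)(0.249 L) = 1.033×10⁻⁵ mol.
Photon energy at 580 nm: hc/λ = (6.626×10⁻³⁴)(2.998×10⁸)/(580×10⁻⁹) = 3.425×10⁻¹⁹ J.
Energy delivered: (6300 W m⁻²)(4.14×10⁻⁴ m²)(906 s) = 2363 J.
Photons incident: 2363 / 3.425×10⁻¹⁹ = 6.899×10²¹, i.e. 6.899×10²¹/6.022×10²³ = 0.01146 mol.
Fraction absorbed: 1 − 69.9/100 = 0.3010.
Photons absorbed: 0.3010 × 0.01146 = 0.003449 mol.
Φ = 1.033×10⁻⁵ mol / 0.003449 mol photons = 0.0030.

Φ = 0.0030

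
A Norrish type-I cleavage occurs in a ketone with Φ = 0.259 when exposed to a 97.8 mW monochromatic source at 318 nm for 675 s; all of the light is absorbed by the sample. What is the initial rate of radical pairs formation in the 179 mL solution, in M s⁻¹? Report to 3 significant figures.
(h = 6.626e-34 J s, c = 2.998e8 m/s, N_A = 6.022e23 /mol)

Photon energy at 318 nm: hc/λ = (6.626e-34)(2.998e8)/(318e-9) = 6.247e-19 J.
Energy delivered: (97.8 mW)(675 s) = 66.02 J.
Photons incident: 66.02 / 6.247e-19 = 1.057e20, i.e. 1.057e20/6.022e23 = 1.755e-4 mol.
Product formed: 0.259 × 1.755e-4 = 4.545e-5 mol.
Rate: 4.545e-5 mol / (675 s × 0.179 L) = 3.76e-7 M s⁻¹.

3.76e-7 M s⁻¹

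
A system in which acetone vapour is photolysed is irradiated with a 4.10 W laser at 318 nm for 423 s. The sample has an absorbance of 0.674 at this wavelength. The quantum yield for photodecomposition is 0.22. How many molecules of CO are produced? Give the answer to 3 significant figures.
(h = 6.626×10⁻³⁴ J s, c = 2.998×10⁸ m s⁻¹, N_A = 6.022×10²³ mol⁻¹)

Photon energy at 318 nm: hc/λ = (6.626×10⁻³⁴)(2.998×10⁸)/(318×10⁻⁹) = 6.247×10⁻¹⁹ J.
Energy delivered: (4.10 W)(423 s) = 1734 J.
Photons incident: 1734 / 6.247×10⁻¹⁹ = 2.776×10²¹, i.e. 2.776×10²¹/6.022×10²³ = 0.004610 mol.
Fraction absorbed: 1 − 10^(−0.674) = 0.7882.
Photons absorbed: 0.7882 × 0.004610 = 0.003634 mol.
Product: Φ × n_abs = 0.22 × 0.003634 = 7.995×10⁻⁴ mol.
As a count: 7.995×10⁻⁴ × 6.022×10²³ = 4.81×10²⁰.

4.81×10²⁰ molecules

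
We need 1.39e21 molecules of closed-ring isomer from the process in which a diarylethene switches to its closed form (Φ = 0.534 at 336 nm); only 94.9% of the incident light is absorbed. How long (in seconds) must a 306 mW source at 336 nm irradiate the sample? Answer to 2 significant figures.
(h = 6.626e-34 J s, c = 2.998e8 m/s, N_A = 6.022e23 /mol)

t ≈ 5300 s

Product: 1.39e21 / 6.022e23 = 0.002308 mol.
Photons that must be absorbed: 0.002308 / 0.534 = 0.004322 mol.
Incident photons needed: 0.004322 / 0.949 = 0.004554 mol.
Photon energy: hc/λ = 5.912e-19 J; per mole, 3.560e5 J mol⁻¹.
Energy required: 0.004554 × 3.560e5 = 1621 J.
Time: 1621 J / 0.306 W = 5300 s.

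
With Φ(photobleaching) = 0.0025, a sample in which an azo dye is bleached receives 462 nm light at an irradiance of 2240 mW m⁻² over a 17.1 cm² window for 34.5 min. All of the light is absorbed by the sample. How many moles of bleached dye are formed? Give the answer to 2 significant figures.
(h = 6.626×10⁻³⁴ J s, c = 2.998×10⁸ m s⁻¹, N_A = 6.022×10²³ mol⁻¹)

Photon energy at 462 nm: hc/λ = (6.626×10⁻³⁴)(2.998×10⁸)/(462×10⁻⁹) = 4.300×10⁻¹⁹ J.
Energy delivered: (2240 mW m⁻²)(17.1×10⁻⁴ m²)(2070 s) = 7.929 J.
Photons incident: 7.929 / 4.300×10⁻¹⁹ = 1.844×10¹⁹, i.e. 1.844×10¹⁹/6.022×10²³ = 3.062×10⁻⁵ mol.
Product: Φ × n_abs = 0.0025 × 3.062×10⁻⁵ = 7.655×10⁻⁸ mol.

7.7×10⁻⁸ mol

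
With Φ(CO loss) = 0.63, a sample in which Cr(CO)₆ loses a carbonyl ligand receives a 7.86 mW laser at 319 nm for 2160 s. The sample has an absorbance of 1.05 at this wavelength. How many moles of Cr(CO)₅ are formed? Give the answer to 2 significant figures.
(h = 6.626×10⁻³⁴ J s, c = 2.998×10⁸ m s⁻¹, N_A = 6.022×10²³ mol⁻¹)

Photon energy at 319 nm: hc/λ = (6.626×10⁻³⁴)(2.998×10⁸)/(319×10⁻⁹) = 6.227×10⁻¹⁹ J.
Energy delivered: (7.86 mW)(2160 s) = 16.98 J.
Photons incident: 16.98 / 6.227×10⁻¹⁹ = 2.727×10¹⁹, i.e. 2.727×10¹⁹/6.022×10²³ = 4.528×10⁻⁵ mol.
Fraction absorbed: 1 − 10^(−1.05) = 0.9109.
Photons absorbed: 0.9109 × 4.528×10⁻⁵ = 4.125×10⁻⁵ mol.
Product: Φ × n_abs = 0.63 × 4.125×10⁻⁵ = 2.599×10⁻⁵ mol.

2.6×10⁻⁵ mol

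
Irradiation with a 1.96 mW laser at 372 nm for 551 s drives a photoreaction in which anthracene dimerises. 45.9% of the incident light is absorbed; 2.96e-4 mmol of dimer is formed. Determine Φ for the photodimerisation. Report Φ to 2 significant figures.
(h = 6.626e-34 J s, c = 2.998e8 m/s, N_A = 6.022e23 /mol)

Product: 2.96e-4 mmol = 2.96e-7 mol.
Photon energy at 372 nm: hc/λ = (6.626e-34)(2.998e8)/(372e-9) = 5.340e-19 J.
Energy delivered: (1.96 mW)(551 s) = 1.080 J.
Photons incident: 1.080 / 5.340e-19 = 2.022e18, i.e. 2.022e18/6.022e23 = 3.358e-6 mol.
Photons absorbed: 0.459 × 3.358e-6 = 1.541e-6 mol.
Φ = 2.96e-7 mol / 1.541e-6 mol photons = 0.19.

Φ = 0.19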